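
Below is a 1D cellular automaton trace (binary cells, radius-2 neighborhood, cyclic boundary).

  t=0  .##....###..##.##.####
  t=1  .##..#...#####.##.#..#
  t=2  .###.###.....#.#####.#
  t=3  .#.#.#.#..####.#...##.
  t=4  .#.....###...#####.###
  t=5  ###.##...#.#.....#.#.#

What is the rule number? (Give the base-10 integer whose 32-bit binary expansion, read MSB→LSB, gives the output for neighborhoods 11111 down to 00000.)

920269687

  [31] ##### => .  t=1,i=11
  [30] ####. => .  t=0,i=20
  [29] ###.# => #  t=0,i=21
  [28] ###.. => #  t=0,i=9
  [27] ##.## => .  t=0,i=0
  [26] ##.#. => #  t=1,i=17
  [25] ##..# => #  t=0,i=10
  [24] ##... => .  t=0,i=3
  [23] #.### => #  t=0,i=18
  [22] #.##. => #  t=0,i=1
  [21] #.#.# => .  t=2,i=21
  [20] #.#.. => #  t=1,i=18
  [19] #..## => #  t=0,i=11
  [18] #..#. => .  t=1,i=4
  [17] #...# => #  t=1,i=7
  [16] #.... => .  t=0,i=4
  [15] .#### => .  t=0,i=19
  [14] .###. => .  t=0,i=8
  [13] .##.# => #  t=0,i=13
  [12] .##.. => #  t=0,i=2
  [11] .#.## => .  t=1,i=0
  [10] .#.#. => .  t=3,i=2
  [9] .#..# => #  t=1,i=19
  [8] .#... => #  t=1,i=6
  [7] ..### => .  t=0,i=7
  [6] ..##. => #  t=0,i=12
  [5] ..#.# => #  t=1,i=21
  [4] ..#.. => #  t=1,i=5
  [3] ...## => .  t=0,i=6
  [2] ...#. => #  t=2,i=12
  [1] ....# => #  t=0,i=5
  [0] ..... => #  t=2,i=10
  bits 00110110110110100011001101110111 = 920269687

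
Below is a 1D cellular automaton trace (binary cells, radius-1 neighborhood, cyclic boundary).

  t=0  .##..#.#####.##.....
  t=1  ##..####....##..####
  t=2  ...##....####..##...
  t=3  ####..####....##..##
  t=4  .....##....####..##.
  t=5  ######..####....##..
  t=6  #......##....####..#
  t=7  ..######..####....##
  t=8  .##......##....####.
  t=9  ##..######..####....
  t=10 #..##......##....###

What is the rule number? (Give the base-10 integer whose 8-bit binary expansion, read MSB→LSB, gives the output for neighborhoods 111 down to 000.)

47

  [7] ### => .  t=0,i=8
  [6] ##. => .  t=0,i=2
  [5] #.# => #  t=0,i=6
  [4] #.. => .  t=0,i=3
  [3] .## => #  t=0,i=1
  [2] .#. => #  t=0,i=5
  [1] ..# => #  t=0,i=0
  [0] ... => #  t=0,i=16
  bits 00101111 = 47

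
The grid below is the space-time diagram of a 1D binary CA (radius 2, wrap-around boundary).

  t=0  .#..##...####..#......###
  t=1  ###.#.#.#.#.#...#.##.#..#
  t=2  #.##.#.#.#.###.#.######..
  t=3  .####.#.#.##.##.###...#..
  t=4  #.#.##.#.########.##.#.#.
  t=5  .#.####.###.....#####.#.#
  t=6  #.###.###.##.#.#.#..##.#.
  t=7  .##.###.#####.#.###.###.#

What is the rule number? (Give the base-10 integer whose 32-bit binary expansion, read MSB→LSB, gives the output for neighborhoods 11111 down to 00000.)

1037086541

  [31] ##### => .  t=2,i=19
  [30] ####. => .  t=0,i=11
  [29] ###.# => #  t=0,i=24
  [28] ###.. => #  t=0,i=12
  [27] ##.## => #  t=3,i=12
  [26] ##.#. => #  t=0,i=0
  [25] ##..# => .  t=0,i=13
  [24] ##... => #  t=0,i=6
  [23] #.### => #  t=2,i=11
  [22] #.##. => #  t=1,i=18
  [21] #.#.# => .  t=1,i=4
  [20] #.#.. => #  t=0,i=1
  [19] #..## => .  t=0,i=3
  [18] #..#. => .  t=0,i=14
  [17] #...# => .  t=0,i=7
  [16] #.... => .  t=0,i=17
  [15] .#### => #  t=0,i=10
  [14] .###. => .  t=0,i=23
  [13] .##.# => #  t=1,i=19
  [12] .##.. => .  t=0,i=5
  [11] .#.## => #  t=1,i=17
  [10] .#.#. => #  t=1,i=5
  [9] .#..# => #  t=0,i=2
  [8] .#... => #  t=0,i=16
  [7] ..### => .  t=0,i=9
  [6] ..##. => #  t=0,i=4
  [5] ..#.# => .  t=1,i=16
  [4] ..#.. => .  t=0,i=15
  [3] ...## => #  t=0,i=8
  [2] ...#. => #  t=1,i=15
  [1] ....# => .  t=0,i=20
  [0] ..... => #  t=0,i=18
  bits 00111101110100001010111101001101 = 1037086541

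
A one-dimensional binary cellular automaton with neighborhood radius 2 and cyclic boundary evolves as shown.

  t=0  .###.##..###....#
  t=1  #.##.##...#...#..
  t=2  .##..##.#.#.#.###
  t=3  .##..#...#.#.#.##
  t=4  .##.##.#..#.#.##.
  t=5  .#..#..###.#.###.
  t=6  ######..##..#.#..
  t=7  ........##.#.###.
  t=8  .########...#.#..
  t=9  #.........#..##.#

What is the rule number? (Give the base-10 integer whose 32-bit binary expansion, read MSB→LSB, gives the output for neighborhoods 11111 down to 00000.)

  nb #####: next=.  (t=6,i=2, bit31=0)
  nb ####.: next=.  (t=6,i=4, bit30=0)
  nb ###.#: next=#  (t=0,i=3, bit29=1)
  nb ###..: next=.  (t=0,i=11, bit28=0)
  nb ##.##: next=.  (t=0,i=4, bit27=0)
  nb ##.#.: next=.  (t=2,i=7, bit26=0)
  nb ##..#: next=.  (t=0,i=7, bit25=0)
  nb ##...: next=.  (t=0,i=12, bit24=0)
  nb #.###: next=.  (t=0,i=1, bit23=0)
  nb #.##.: next=#  (t=0,i=5, bit22=1)
  nb #.#.#: next=.  (t=2,i=8, bit21=0)
  nb #.#..: next=#  (t=4,i=7, bit20=1)
  nb #..##: next=.  (t=0,i=8, bit19=0)
  nb #..#.: next=#  (t=1,i=16, bit18=1)
  nb #...#: next=#  (t=1,i=8, bit17=1)
  nb #....: next=.  (t=0,i=13, bit16=0)
  nb .####: next=.  (t=6,i=1, bit15=0)
  nb .###.: next=#  (t=0,i=2, bit14=1)
  nb .##.#: next=.  (t=1,i=3, bit13=0)
  nb .##..: next=#  (t=0,i=6, bit12=1)
  nb .#.##: next=#  (t=0,i=0, bit11=1)
  nb .#.#.: next=#  (t=2,i=9, bit10=1)
  nb .#..#: next=#  (t=1,i=15, bit9=1)
  nb .#...: next=.  (t=1,i=11, bit8=0)
  nb ..###: next=.  (t=0,i=9, bit7=0)
  nb ..##.: next=#  (t=2,i=5, bit6=1)
  nb ..#.#: next=.  (t=0,i=16, bit5=0)
  nb ..#..: next=#  (t=1,i=10, bit4=1)
  nb ...##: next=#  (t=7,i=7, bit3=1)
  nb ...#.: next=.  (t=0,i=15, bit2=0)
  nb ....#: next=#  (t=0,i=14, bit1=1)
  nb .....: next=#  (t=7,i=1, bit0=1)
  bits 00100000010101100101111001011011 = 542531163

542531163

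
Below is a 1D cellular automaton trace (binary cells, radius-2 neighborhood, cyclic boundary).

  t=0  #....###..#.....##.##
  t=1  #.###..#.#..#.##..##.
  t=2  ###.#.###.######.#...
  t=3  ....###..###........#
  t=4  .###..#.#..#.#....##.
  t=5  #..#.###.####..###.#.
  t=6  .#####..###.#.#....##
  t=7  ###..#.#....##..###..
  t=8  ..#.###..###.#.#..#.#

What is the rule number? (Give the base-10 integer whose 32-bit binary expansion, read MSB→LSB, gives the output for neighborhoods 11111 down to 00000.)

  [31] ##### => .  t=2,i=12
  [30] ####. => .  t=2,i=14
  [29] ###.# => .  t=2,i=2
  [28] ###.. => #  t=0,i=0
  [27] ##.## => #  t=0,i=18
  [26] ##.#. => .  t=1,i=20
  [25] ##..# => .  t=0,i=8
  [24] ##... => .  t=0,i=1
  [23] #.### => #  t=0,i=19
  [22] #.##. => #  t=1,i=14
  [21] #.#.# => #  t=1,i=0
  [20] #.#.. => .  t=1,i=9
  [19] #..## => #  t=1,i=17
  [18] #..#. => #  t=0,i=9
  [17] #...# => .  t=2,i=19
  [16] #.... => #  t=0,i=2
  [15] .#### => #  t=2,i=11
  [14] .###. => .  t=0,i=6
  [13] .##.# => .  t=0,i=17
  [12] .##.. => #  t=1,i=15
  [11] .#.## => #  t=1,i=1
  [10] .#.#. => #  t=1,i=8
  [9] .#..# => #  t=1,i=10
  [8] .#... => .  t=0,i=11
  [7] ..### => .  t=0,i=5
  [6] ..##. => .  t=0,i=16
  [5] ..#.# => #  t=1,i=7
  [4] ..#.. => .  t=0,i=10
  [3] ...## => #  t=0,i=4
  [2] ...#. => #  t=3,i=19
  [1] ....# => #  t=0,i=3
  [0] ..... => .  t=0,i=13
  bits 00011000111011011001111000101110 = 418225710

418225710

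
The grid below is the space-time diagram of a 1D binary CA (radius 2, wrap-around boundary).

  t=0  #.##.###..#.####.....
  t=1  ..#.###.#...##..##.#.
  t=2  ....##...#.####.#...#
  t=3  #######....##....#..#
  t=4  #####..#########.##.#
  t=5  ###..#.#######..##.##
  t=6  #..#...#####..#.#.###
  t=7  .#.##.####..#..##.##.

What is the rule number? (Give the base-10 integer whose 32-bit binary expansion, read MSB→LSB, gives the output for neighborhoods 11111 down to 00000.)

  ##### -> #   bit 31 = 1  t=3,i=1
  ####. -> .   bit 30 = 0  t=0,i=14
  ###.# -> .   bit 29 = 0  t=1,i=6
  ###.. -> .   bit 28 = 0  t=0,i=7
  ##.## -> #   bit 27 = 1  t=0,i=4
  ##.#. -> .   bit 26 = 0  t=1,i=7
  ##..# -> #   bit 25 = 1  t=0,i=8
  ##... -> #   bit 24 = 1  t=0,i=16
  #.### -> #   bit 23 = 1  t=0,i=5
  #.##. -> #   bit 22 = 1  t=0,i=2
  #.#.# -> #   bit 21 = 1  t=6,i=16
  #.#.. -> .   bit 20 = 0  t=1,i=8
  #..## -> .   bit 19 = 0  t=1,i=15
  #..#. -> .   bit 18 = 0  t=0,i=9
  #...# -> .   bit 17 = 0  t=1,i=0
  #.... -> #   bit 16 = 1  t=0,i=17
  .#### -> #   bit 15 = 1  t=0,i=13
  .###. -> #   bit 14 = 1  t=0,i=6
  .##.# -> .   bit 13 = 0  t=0,i=3
  .##.. -> #   bit 12 = 1  t=1,i=13
  .#.## -> .   bit 11 = 0  t=0,i=1
  .#.#. -> #   bit 10 = 1  t=6,i=15
  .#..# -> #   bit 9 = 1  t=3,i=18
  .#... -> #   bit 8 = 1  t=1,i=9
  ..### -> #   bit 7 = 1  t=3,i=20
  ..##. -> #   bit 6 = 1  t=1,i=12
  ..#.# -> .   bit 5 = 0  t=0,i=0
  ..#.. -> #   bit 4 = 1  t=2,i=20
  ...## -> #   bit 3 = 1  t=1,i=11
  ...#. -> .   bit 2 = 0  t=0,i=20
  ....# -> #   bit 1 = 1  t=0,i=19
  ..... -> .   bit 0 = 0  t=0,i=18
  bits 10001011111000011101011111011010 = 2346833882

2346833882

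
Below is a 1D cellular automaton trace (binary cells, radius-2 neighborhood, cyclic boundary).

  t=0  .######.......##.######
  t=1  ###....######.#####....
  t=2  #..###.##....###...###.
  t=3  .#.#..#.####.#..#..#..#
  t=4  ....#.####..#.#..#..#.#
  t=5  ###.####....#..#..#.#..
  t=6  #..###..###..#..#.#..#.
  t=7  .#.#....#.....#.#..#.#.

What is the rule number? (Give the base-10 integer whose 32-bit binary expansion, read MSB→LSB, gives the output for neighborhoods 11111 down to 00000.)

  [31] ##### => .  t=0,i=3
  [30] ####. => .  t=0,i=5
  [29] ###.# => .  t=0,i=22
  [28] ###.. => .  t=0,i=6
  [27] ##.## => #  t=0,i=0
  [26] ##.#. => #  t=2,i=22
  [25] ##..# => .  t=4,i=10
  [24] ##... => #  t=0,i=7
  [23] #.### => #  t=0,i=1
  [22] #.##. => .  t=2,i=7
  [21] #.#.# => .  t=3,i=1
  [20] #.#.. => .  t=2,i=0
  [19] #..## => .  t=2,i=2
  [18] #..#. => .  t=3,i=5
  [17] #...# => .  t=2,i=17
  [16] #.... => #  t=0,i=8
  [15] .#### => #  t=0,i=2
  [14] .###. => .  t=1,i=1
  [13] .##.# => #  t=0,i=15
  [12] .##.. => #  t=2,i=8
  [11] .#.## => #  t=3,i=7
  [10] .#.#. => .  t=3,i=0
  [9] .#..# => #  t=2,i=1
  [8] .#... => #  t=4,i=0
  [7] ..### => #  t=1,i=0
  [6] ..##. => #  t=0,i=14
  [5] ..#.# => #  t=3,i=6
  [4] ..#.. => .  t=3,i=16
  [3] ...## => .  t=0,i=13
  [2] ...#. => .  t=4,i=3
  [1] ....# => #  t=0,i=12
  [0] ..... => #  t=0,i=9
  bits 00001101100000011011101111100011 = 226606051

226606051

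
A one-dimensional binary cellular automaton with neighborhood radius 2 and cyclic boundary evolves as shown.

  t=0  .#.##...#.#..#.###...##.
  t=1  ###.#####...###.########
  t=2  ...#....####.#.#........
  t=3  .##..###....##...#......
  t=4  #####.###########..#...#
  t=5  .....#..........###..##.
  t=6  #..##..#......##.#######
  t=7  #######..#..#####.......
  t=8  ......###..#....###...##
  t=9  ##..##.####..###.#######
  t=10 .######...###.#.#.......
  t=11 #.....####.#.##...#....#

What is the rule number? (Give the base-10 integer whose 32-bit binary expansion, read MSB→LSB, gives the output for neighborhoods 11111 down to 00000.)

523204718

  #####|.  b31=0 t=1,i=0
  ####.|.  b30=0 t=1,i=1
  ###.#|.  b29=0 t=1,i=2
  ###..|#  b28=1 t=0,i=17
  ##.##|#  b27=1 t=1,i=3
  ##.#.|#  b26=1 t=2,i=12
  ##..#|#  b25=1 t=0,i=23
  ##...|#  b24=1 t=0,i=5
  #.###|.  b23=0 t=0,i=15
  #.##.|.  b22=0 t=0,i=3
  #.#.#|#  b21=1 t=2,i=13
  #.#..|.  b20=0 t=0,i=10
  #..##|#  b19=1 t=3,i=4
  #..#.|#  b18=1 t=0,i=0
  #...#|#  b17=1 t=0,i=6
  #....|#  b16=1 t=2,i=5
  .####|.  b15=0 t=1,i=5
  .###.|#  b14=1 t=0,i=16
  .##.#|#  b13=1 t=6,i=15
  .##..|#  b12=1 t=0,i=4
  .#.##|#  b11=1 t=0,i=2
  .#.#.|.  b10=0 t=0,i=9
  .#..#|.  b9=0 t=0,i=11
  .#...|.  b8=0 t=2,i=4
  ..###|.  b7=0 t=1,i=12
  ..##.|#  b6=1 t=0,i=21
  ..#.#|#  b5=1 t=0,i=1
  ..#..|.  b4=0 t=2,i=3
  ...##|#  b3=1 t=0,i=20
  ...#.|#  b2=1 t=0,i=7
  ....#|#  b1=1 t=2,i=1
  .....|.  b0=0 t=2,i=0
  bits 00011111001011110111100001101110 = 523204718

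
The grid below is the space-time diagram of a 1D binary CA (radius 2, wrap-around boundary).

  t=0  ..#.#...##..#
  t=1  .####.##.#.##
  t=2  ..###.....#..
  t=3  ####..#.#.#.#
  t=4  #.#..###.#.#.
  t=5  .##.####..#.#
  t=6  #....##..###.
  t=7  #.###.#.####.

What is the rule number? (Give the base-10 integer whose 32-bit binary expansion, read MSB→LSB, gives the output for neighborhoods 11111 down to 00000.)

1612700858

  [31] ##### => .  t=3,i=1
  [30] ####. => #  t=1,i=3
  [29] ###.# => #  t=1,i=4
  [28] ###.. => .  t=2,i=4
  [27] ##.## => .  t=1,i=0
  [26] ##.#. => .  t=1,i=8
  [25] ##..# => .  t=0,i=10
  [24] ##... => .  t=2,i=5
  [23] #.### => .  t=1,i=1
  [22] #.##. => .  t=1,i=6
  [21] #.#.# => .  t=1,i=9
  [20] #.#.. => #  t=0,i=4
  [19] #..## => #  t=4,i=4
  [18] #..#. => #  t=0,i=1
  [17] #...# => #  t=0,i=6
  [16] #.... => #  t=2,i=6
  [15] .#### => #  t=1,i=2
  [14] .###. => #  t=2,i=3
  [13] .##.# => .  t=1,i=7
  [12] .##.. => #  t=0,i=9
  [11] .#.## => #  t=1,i=10
  [10] .#.#. => #  t=0,i=3
  [9] .#..# => .  t=0,i=0
  [8] .#... => .  t=0,i=5
  [7] ..### => #  t=2,i=2
  [6] ..##. => .  t=0,i=8
  [5] ..#.# => #  t=0,i=2
  [4] ..#.. => #  t=0,i=12
  [3] ...## => #  t=0,i=7
  [2] ...#. => .  t=2,i=9
  [1] ....# => #  t=2,i=0
  [0] ..... => .  t=2,i=7
  bits 01100000000111111101110010111010 = 1612700858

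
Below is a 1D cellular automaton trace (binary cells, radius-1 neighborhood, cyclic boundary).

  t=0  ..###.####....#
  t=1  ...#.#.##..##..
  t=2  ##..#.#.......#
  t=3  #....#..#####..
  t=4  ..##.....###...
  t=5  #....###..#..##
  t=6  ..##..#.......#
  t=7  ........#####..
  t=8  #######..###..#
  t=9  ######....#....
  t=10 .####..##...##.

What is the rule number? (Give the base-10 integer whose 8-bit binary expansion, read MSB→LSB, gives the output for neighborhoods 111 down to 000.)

161

  nb ###: next=#  (t=0,i=3, bit7=1)
  nb ##.: next=.  (t=0,i=4, bit6=0)
  nb #.#: next=#  (t=0,i=5, bit5=1)
  nb #..: next=.  (t=0,i=0, bit4=0)
  nb .##: next=.  (t=0,i=2, bit3=0)
  nb .#.: next=.  (t=0,i=14, bit2=0)
  nb ..#: next=.  (t=0,i=1, bit1=0)
  nb ...: next=#  (t=0,i=11, bit0=1)
  bits 10100001 = 161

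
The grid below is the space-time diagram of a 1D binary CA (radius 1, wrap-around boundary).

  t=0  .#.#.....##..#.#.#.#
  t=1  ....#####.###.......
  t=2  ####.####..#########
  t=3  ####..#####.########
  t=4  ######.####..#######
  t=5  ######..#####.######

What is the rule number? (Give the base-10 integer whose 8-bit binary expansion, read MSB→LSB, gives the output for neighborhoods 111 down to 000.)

211

  ### -> #   bit 7 = 1  t=1,i=5
  ##. -> #   bit 6 = 1  t=0,i=10
  #.# -> .   bit 5 = 0  t=0,i=0
  #.. -> #   bit 4 = 1  t=0,i=4
  .## -> .   bit 3 = 0  t=0,i=9
  .#. -> .   bit 2 = 0  t=0,i=1
  ..# -> #   bit 1 = 1  t=0,i=8
  ... -> #   bit 0 = 1  t=0,i=5
  bits 11010011 = 211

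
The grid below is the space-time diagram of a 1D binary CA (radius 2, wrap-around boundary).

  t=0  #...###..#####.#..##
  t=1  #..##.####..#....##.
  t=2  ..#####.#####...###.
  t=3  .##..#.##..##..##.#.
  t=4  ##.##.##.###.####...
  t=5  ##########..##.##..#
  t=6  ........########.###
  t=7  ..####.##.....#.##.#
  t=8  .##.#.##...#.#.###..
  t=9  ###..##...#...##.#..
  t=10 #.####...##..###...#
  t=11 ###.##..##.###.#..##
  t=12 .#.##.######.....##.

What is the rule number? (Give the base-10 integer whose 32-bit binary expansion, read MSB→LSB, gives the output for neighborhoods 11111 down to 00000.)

1523329245

  #####|.  b31=0 t=0,i=11
  ####.|#  b30=1 t=0,i=12
  ###.#|.  b29=0 t=0,i=13
  ###..|#  b28=1 t=0,i=0
  ##.##|#  b27=1 t=1,i=5
  ##.#.|.  b26=0 t=0,i=14
  ##..#|#  b25=1 t=0,i=7
  ##...|.  b24=0 t=0,i=1
  #.###|#  b23=1 t=1,i=6
  #.##.|#  b22=1 t=3,i=7
  #.#.#|.  b21=0 t=8,i=4
  #.#..|.  b20=0 t=0,i=15
  #..##|#  b19=1 t=0,i=8
  #..#.|#  b18=1 t=1,i=11
  #...#|.  b17=0 t=0,i=2
  #....|.  b16=0 t=1,i=14
  .####|.  b15=0 t=0,i=10
  .###.|.  b14=0 t=0,i=5
  .##.#|#  b13=1 t=1,i=4
  .##..|.  b12=0 t=3,i=2
  .#.##|#  b11=1 t=3,i=6
  .#.#.|.  b10=0 t=8,i=12
  .#..#|.  b9=0 t=0,i=16
  .#...|.  b8=0 t=1,i=13
  ..###|#  b7=1 t=0,i=4
  ..##.|#  b6=1 t=1,i=3
  ..#.#|.  b5=0 t=3,i=5
  ..#..|#  b4=1 t=1,i=12
  ...##|#  b3=1 t=0,i=3
  ...#.|#  b2=1 t=7,i=13
  ....#|.  b1=0 t=1,i=15
  .....|#  b0=1 t=6,i=2
  bits 01011010110011000010100011011101 = 1523329245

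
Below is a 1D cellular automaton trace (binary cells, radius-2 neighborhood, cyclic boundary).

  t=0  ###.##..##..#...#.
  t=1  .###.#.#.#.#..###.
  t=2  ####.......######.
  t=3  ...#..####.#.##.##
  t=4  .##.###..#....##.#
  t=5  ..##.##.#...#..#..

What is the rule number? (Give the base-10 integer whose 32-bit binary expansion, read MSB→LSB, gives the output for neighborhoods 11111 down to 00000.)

  ##### -> #   bit 31 = 1  t=2,i=13
  ####. -> .   bit 30 = 0  t=2,i=2
  ###.# -> #   bit 29 = 1  t=0,i=2
  ###.. -> #   bit 28 = 1  t=1,i=16
  ##.## -> #   bit 27 = 1  t=0,i=3
  ##.#. -> .   bit 26 = 0  t=1,i=4
  ##..# -> .   bit 25 = 0  t=0,i=6
  ##... -> .   bit 24 = 0  t=2,i=4
  #.### -> .   bit 23 = 0  t=0,i=0
  #.##. -> .   bit 22 = 0  t=0,i=4
  #.#.# -> .   bit 21 = 0  t=1,i=5
  #.#.. -> #   bit 20 = 1  t=1,i=11
  #..## -> #   bit 19 = 1  t=0,i=7
  #..#. -> #   bit 18 = 1  t=0,i=11
  #...# -> #   bit 17 = 1  t=0,i=14
  #.... -> .   bit 16 = 0  t=2,i=5
  .#### -> .   bit 15 = 0  t=2,i=1
  .###. -> #   bit 14 = 1  t=0,i=1
  .##.# -> #   bit 13 = 1  t=3,i=14
  .##.. -> #   bit 12 = 1  t=0,i=5
  .#.## -> .   bit 11 = 0  t=0,i=17
  .#.#. -> .   bit 10 = 0  t=1,i=6
  .#..# -> #   bit 9 = 1  t=1,i=12
  .#... -> .   bit 8 = 0  t=0,i=13
  ..### -> #   bit 7 = 1  t=1,i=1
  ..##. -> .   bit 6 = 0  t=0,i=8
  ..#.# -> #   bit 5 = 1  t=0,i=16
  ..#.. -> .   bit 4 = 0  t=0,i=12
  ...## -> .   bit 3 = 0  t=2,i=10
  ...#. -> #   bit 2 = 1  t=0,i=15
  ....# -> #   bit 1 = 1  t=2,i=9
  ..... -> #   bit 0 = 1  t=2,i=6
  bits 10111000000111100111001010100111 = 3089003175

3089003175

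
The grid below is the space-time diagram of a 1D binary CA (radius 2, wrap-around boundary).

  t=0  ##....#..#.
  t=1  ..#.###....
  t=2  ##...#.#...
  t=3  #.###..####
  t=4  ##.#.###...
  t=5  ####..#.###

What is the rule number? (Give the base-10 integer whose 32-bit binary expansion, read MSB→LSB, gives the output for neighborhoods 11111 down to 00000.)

  [31] ##### => .  t=3,i=9
  [30] ####. => .  t=3,i=10
  [29] ###.# => #  t=3,i=0
  [28] ###.. => .  t=1,i=6
  [27] ##.## => #  t=3,i=1
  [26] ##.#. => #  t=4,i=2
  [25] ##..# => #  t=3,i=5
  [24] ##... => #  t=0,i=2
  [23] #.### => .  t=1,i=4
  [22] #.##. => .  t=0,i=0
  [21] #.#.# => #  t=4,i=3
  [20] #.#.. => #  t=2,i=7
  [19] #..## => #  t=3,i=6
  [18] #..#. => .  t=0,i=8
  [17] #...# => #  t=2,i=3
  [16] #.... => .  t=0,i=3
  [15] .#### => .  t=3,i=8
  [14] .###. => #  t=1,i=5
  [13] .##.# => #  t=4,i=1
  [12] .##.. => .  t=0,i=1
  [11] .#.## => .  t=0,i=10
  [10] .#.#. => .  t=2,i=6
  [9] .#..# => .  t=0,i=7
  [8] .#... => #  t=2,i=8
  [7] ..### => #  t=3,i=7
  [6] ..##. => #  t=2,i=0
  [5] ..#.# => .  t=0,i=9
  [4] ..#.. => #  t=0,i=6
  [3] ...## => #  t=2,i=10
  [2] ...#. => #  t=0,i=5
  [1] ....# => #  t=0,i=4
  [0] ..... => .  t=1,i=9
  bits 00101111001110100110000111011110 = 792355294

792355294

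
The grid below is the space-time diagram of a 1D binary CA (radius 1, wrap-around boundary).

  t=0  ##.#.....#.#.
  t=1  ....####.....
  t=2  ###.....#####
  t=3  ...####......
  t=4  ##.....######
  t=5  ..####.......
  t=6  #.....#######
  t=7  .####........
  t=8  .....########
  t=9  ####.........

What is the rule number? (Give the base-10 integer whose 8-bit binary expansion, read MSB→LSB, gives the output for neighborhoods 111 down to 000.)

17

  [7] ### => .  t=1,i=5
  [6] ##. => .  t=0,i=1
  [5] #.# => .  t=0,i=2
  [4] #.. => #  t=0,i=4
  [3] .## => .  t=0,i=0
  [2] .#. => .  t=0,i=3
  [1] ..# => .  t=0,i=8
  [0] ... => #  t=0,i=5
  bits 00010001 = 17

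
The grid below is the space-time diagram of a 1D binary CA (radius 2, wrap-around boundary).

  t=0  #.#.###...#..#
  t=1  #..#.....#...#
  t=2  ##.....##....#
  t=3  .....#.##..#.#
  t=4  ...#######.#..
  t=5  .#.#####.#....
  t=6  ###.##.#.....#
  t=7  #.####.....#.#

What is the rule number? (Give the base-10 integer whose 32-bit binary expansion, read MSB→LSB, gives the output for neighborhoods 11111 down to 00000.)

  [31] ##### => #  t=4,i=5
  [30] ####. => .  t=4,i=8
  [29] ###.# => #  t=4,i=9
  [28] ###.. => .  t=0,i=6
  [27] ##.## => #  t=6,i=3
  [26] ##.#. => .  t=0,i=1
  [25] ##..# => #  t=1,i=1
  [24] ##... => .  t=0,i=7
  [23] #.### => .  t=0,i=4
  [22] #.##. => #  t=3,i=7
  [21] #.#.# => .  t=0,i=2
  [20] #.#.. => .  t=3,i=13
  [19] #..## => .  t=0,i=12
  [18] #..#. => .  t=1,i=2
  [17] #...# => .  t=0,i=8
  [16] #.... => .  t=1,i=5
  [15] .#### => #  t=4,i=4
  [14] .###. => .  t=0,i=5
  [13] .##.# => #  t=0,i=0
  [12] .##.. => #  t=1,i=0
  [11] .#.## => #  t=0,i=3
  [10] .#.#. => .  t=3,i=12
  [9] .#..# => .  t=0,i=11
  [8] .#... => .  t=1,i=4
  [7] ..### => #  t=2,i=13
  [6] ..##. => #  t=0,i=13
  [5] ..#.# => #  t=3,i=5
  [4] ..#.. => .  t=0,i=10
  [3] ...## => .  t=1,i=12
  [2] ...#. => #  t=0,i=9
  [1] ....# => #  t=1,i=7
  [0] ..... => .  t=1,i=6
  bits 10101010010000001011100011100110 = 2856368358

2856368358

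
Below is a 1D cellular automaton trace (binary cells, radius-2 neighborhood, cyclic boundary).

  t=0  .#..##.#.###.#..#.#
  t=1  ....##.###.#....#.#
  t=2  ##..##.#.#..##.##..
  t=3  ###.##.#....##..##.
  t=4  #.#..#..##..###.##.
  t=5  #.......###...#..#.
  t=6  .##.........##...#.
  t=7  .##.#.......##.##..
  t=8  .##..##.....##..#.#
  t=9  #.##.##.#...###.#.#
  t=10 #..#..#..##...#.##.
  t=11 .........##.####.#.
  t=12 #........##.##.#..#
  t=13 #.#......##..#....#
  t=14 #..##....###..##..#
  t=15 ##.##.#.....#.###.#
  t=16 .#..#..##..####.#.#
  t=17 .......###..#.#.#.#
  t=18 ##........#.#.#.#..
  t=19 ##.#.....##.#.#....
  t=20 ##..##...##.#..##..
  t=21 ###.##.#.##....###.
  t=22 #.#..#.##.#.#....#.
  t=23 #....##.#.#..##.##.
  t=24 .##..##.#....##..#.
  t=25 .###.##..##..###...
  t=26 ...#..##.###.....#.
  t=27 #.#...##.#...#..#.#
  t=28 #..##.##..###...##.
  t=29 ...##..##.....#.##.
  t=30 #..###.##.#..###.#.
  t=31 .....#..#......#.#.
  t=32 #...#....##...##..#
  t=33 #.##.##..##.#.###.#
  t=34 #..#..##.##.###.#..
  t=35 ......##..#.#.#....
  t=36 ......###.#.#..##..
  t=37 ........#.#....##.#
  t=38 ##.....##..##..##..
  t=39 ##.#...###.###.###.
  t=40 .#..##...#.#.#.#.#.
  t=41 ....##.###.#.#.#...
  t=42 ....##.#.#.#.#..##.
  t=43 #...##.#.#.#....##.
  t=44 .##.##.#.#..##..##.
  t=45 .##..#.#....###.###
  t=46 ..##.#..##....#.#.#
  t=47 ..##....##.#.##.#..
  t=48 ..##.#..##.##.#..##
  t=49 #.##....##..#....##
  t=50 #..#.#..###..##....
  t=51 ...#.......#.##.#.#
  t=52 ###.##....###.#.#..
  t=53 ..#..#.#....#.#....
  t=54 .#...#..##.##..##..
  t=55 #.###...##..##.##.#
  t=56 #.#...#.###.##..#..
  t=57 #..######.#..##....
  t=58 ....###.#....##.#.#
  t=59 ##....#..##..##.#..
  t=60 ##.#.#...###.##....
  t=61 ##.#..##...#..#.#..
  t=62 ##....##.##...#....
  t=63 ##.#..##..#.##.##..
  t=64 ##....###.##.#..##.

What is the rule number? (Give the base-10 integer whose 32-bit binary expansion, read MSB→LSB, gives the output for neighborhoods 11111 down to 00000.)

  [31] ##### => #  t=57,i=5
  [30] ####. => .  t=11,i=14
  [29] ###.# => #  t=0,i=11
  [28] ###.. => .  t=5,i=10
  [27] ##.## => .  t=1,i=6
  [26] ##.#. => .  t=0,i=6
  [25] ##..# => #  t=2,i=2
  [24] ##... => .  t=5,i=11
  [23] #.### => #  t=0,i=9
  [22] #.##. => .  t=2,i=15
  [21] #.#.# => #  t=0,i=7
  [20] #.#.. => .  t=0,i=1
  [19] #..## => .  t=0,i=3
  [18] #..#. => .  t=0,i=15
  [17] #...# => #  t=5,i=12
  [16] #.... => #  t=1,i=1
  [15] .#### => #  t=11,i=13
  [14] .###. => .  t=0,i=10
  [13] .##.# => #  t=0,i=5
  [12] .##.. => #  t=2,i=1
  [11] .#.## => #  t=0,i=8
  [10] .#.#. => .  t=0,i=0
  [9] .#..# => .  t=0,i=2
  [8] .#... => #  t=1,i=0
  [7] ..### => .  t=4,i=12
  [6] ..##. => #  t=0,i=4
  [5] ..#.# => #  t=0,i=16
  [4] ..#.. => .  t=4,i=5
  [3] ...## => .  t=1,i=3
  [2] ...#. => #  t=1,i=15
  [1] ....# => .  t=1,i=2
  [0] ..... => .  t=5,i=3
  bits 10100010101000111011100101100100 = 2728638820

2728638820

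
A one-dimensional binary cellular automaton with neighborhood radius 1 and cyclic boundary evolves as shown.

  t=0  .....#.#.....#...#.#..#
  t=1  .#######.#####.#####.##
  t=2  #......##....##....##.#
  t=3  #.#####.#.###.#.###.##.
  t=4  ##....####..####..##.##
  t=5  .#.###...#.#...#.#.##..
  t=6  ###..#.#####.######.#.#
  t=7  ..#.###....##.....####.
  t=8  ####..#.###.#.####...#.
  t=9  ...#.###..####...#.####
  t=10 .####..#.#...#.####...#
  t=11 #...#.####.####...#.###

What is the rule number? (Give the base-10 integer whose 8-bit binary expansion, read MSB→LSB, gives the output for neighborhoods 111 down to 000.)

103

  nb ###: next=.  (t=1,i=2, bit7=0)
  nb ##.: next=#  (t=1,i=7, bit6=1)
  nb #.#: next=#  (t=0,i=6, bit5=1)
  nb #..: next=.  (t=0,i=0, bit4=0)
  nb .##: next=.  (t=1,i=1, bit3=0)
  nb .#.: next=#  (t=0,i=5, bit2=1)
  nb ..#: next=#  (t=0,i=4, bit1=1)
  nb ...: next=#  (t=0,i=1, bit0=1)
  bits 01100111 = 103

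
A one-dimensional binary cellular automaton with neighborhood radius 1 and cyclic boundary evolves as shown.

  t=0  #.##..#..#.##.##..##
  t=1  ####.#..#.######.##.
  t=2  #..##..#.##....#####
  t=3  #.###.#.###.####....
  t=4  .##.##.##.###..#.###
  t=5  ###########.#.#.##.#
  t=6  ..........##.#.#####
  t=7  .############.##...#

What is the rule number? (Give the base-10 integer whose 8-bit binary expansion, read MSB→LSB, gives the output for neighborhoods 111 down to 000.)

  ### -> .   bit 7 = 0  t=0,i=19
  ##. -> #   bit 6 = 1  t=0,i=0
  #.# -> #   bit 5 = 1  t=0,i=1
  #.. -> .   bit 4 = 0  t=0,i=4
  .## -> #   bit 3 = 1  t=0,i=2
  .#. -> .   bit 2 = 0  t=0,i=6
  ..# -> #   bit 1 = 1  t=0,i=5
  ... -> #   bit 0 = 1  t=2,i=12
  bits 01101011 = 107

107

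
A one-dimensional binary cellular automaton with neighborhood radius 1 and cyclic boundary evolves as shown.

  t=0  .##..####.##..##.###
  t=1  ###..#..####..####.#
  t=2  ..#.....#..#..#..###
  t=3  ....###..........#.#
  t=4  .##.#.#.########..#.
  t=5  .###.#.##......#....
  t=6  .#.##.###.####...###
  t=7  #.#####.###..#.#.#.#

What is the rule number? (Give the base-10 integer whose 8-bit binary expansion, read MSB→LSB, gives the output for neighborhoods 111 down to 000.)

105

  [7] ### => .  t=0,i=6
  [6] ##. => #  t=0,i=2
  [5] #.# => #  t=0,i=0
  [4] #.. => .  t=0,i=3
  [3] .## => #  t=0,i=1
  [2] .#. => .  t=1,i=5
  [1] ..# => .  t=0,i=4
  [0] ... => #  t=2,i=4
  bits 01101001 = 105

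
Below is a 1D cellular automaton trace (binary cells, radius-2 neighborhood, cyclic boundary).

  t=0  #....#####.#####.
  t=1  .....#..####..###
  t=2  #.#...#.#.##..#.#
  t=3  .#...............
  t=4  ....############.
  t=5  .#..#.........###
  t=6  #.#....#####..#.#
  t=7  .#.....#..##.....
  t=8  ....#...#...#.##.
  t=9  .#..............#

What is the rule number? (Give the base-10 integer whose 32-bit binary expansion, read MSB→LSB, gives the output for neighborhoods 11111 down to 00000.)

2105541249

  ##### -> .   bit 31 = 0  t=0,i=7
  ####. -> #   bit 30 = 1  t=0,i=8
  ###.# -> #   bit 29 = 1  t=0,i=9
  ###.. -> #   bit 28 = 1  t=1,i=11
  ##.## -> #   bit 27 = 1  t=0,i=10
  ##.#. -> #   bit 26 = 1  t=0,i=16
  ##..# -> .   bit 25 = 0  t=1,i=12
  ##... -> #   bit 24 = 1  t=1,i=0
  #.### -> #   bit 23 = 1  t=0,i=11
  #.##. -> .   bit 22 = 0  t=2,i=10
  #.#.# -> .   bit 21 = 0  t=2,i=8
  #.#.. -> .   bit 20 = 0  t=0,i=0
  #..## -> .   bit 19 = 0  t=1,i=7
  #..#. -> .   bit 18 = 0  t=2,i=13
  #...# -> .   bit 17 = 0  t=2,i=4
  #.... -> .   bit 16 = 0  t=0,i=2
  .#### -> .   bit 15 = 0  t=0,i=6
  .###. -> .   bit 14 = 0  t=1,i=15
  .##.# -> .   bit 13 = 0  t=2,i=0
  .##.. -> .   bit 12 = 0  t=2,i=11
  .#.## -> .   bit 11 = 0  t=2,i=9
  .#.#. -> .   bit 10 = 0  t=2,i=7
  .#..# -> #   bit 9 = 1  t=1,i=6
  .#... -> .   bit 8 = 0  t=0,i=1
  ..### -> #   bit 7 = 1  t=0,i=5
  ..##. -> .   bit 6 = 0  t=7,i=10
  ..#.# -> .   bit 5 = 0  t=2,i=6
  ..#.. -> .   bit 4 = 0  t=1,i=5
  ...## -> .   bit 3 = 0  t=0,i=4
  ...#. -> .   bit 2 = 0  t=1,i=4
  ....# -> .   bit 1 = 0  t=0,i=3
  ..... -> #   bit 0 = 1  t=1,i=2
  bits 01111101100000000000001010000001 = 2105541249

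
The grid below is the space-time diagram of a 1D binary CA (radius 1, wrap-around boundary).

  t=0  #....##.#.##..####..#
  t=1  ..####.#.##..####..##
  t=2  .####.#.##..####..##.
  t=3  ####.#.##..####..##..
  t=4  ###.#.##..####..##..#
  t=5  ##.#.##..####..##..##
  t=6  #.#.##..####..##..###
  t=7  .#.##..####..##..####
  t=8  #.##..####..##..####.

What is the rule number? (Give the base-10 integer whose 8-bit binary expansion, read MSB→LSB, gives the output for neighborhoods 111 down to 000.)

171

  nb ###: next=#  (t=0,i=15, bit7=1)
  nb ##.: next=.  (t=0,i=0, bit6=0)
  nb #.#: next=#  (t=0,i=7, bit5=1)
  nb #..: next=.  (t=0,i=1, bit4=0)
  nb .##: next=#  (t=0,i=5, bit3=1)
  nb .#.: next=.  (t=0,i=8, bit2=0)
  nb ..#: next=#  (t=0,i=4, bit1=1)
  nb ...: next=#  (t=0,i=2, bit0=1)
  bits 10101011 = 171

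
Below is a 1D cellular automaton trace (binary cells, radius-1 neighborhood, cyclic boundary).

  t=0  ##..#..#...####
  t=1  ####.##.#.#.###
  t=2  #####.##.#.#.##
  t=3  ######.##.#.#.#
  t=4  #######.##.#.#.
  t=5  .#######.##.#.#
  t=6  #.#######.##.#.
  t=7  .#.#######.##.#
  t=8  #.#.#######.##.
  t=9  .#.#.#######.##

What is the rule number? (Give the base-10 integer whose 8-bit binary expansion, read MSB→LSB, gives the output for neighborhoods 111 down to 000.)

  ###|#  b7=1 t=0,i=0
  ##.|#  b6=1 t=0,i=1
  #.#|#  b5=1 t=1,i=4
  #..|#  b4=1 t=0,i=2
  .##|.  b3=0 t=0,i=11
  .#.|.  b2=0 t=0,i=4
  ..#|#  b1=1 t=0,i=3
  ...|.  b0=0 t=0,i=9
  bits 11110010 = 242

242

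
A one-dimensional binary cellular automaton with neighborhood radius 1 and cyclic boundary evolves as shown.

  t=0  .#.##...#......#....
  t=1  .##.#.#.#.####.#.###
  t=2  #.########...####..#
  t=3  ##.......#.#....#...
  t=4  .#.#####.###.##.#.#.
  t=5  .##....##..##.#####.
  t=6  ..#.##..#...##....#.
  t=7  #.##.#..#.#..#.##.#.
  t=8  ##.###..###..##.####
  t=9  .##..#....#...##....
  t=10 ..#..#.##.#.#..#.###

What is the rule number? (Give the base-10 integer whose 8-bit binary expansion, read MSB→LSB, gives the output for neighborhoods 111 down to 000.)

  [7] ### => .  t=1,i=11
  [6] ##. => #  t=0,i=4
  [5] #.# => #  t=0,i=2
  [4] #.. => .  t=0,i=5
  [3] .## => .  t=0,i=3
  [2] .#. => #  t=0,i=1
  [1] ..# => .  t=0,i=0
  [0] ... => #  t=0,i=6
  bits 01100101 = 101

101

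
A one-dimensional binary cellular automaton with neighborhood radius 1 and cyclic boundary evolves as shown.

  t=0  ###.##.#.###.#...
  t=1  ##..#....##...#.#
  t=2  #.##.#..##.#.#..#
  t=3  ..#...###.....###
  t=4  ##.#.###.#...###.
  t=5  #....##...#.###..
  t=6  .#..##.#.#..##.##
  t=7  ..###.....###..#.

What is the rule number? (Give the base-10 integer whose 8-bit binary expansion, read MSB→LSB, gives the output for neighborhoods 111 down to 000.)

154

  [7] ### => #  t=0,i=1
  [6] ##. => .  t=0,i=2
  [5] #.# => .  t=0,i=3
  [4] #.. => #  t=0,i=14
  [3] .## => #  t=0,i=0
  [2] .#. => .  t=0,i=7
  [1] ..# => #  t=0,i=16
  [0] ... => .  t=0,i=15
  bits 10011010 = 154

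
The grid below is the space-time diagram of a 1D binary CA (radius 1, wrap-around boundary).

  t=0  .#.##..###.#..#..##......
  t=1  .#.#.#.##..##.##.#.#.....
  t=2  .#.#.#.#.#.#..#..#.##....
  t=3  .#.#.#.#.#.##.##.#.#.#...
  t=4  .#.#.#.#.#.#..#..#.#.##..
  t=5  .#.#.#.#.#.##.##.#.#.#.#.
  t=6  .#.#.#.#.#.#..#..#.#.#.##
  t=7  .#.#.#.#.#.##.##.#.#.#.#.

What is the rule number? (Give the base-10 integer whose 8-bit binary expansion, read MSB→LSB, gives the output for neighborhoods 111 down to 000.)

156

  nb ###: next=#  (t=0,i=8, bit7=1)
  nb ##.: next=.  (t=0,i=4, bit6=0)
  nb #.#: next=.  (t=0,i=2, bit5=0)
  nb #..: next=#  (t=0,i=5, bit4=1)
  nb .##: next=#  (t=0,i=3, bit3=1)
  nb .#.: next=#  (t=0,i=1, bit2=1)
  nb ..#: next=.  (t=0,i=0, bit1=0)
  nb ...: next=.  (t=0,i=20, bit0=0)
  bits 10011100 = 156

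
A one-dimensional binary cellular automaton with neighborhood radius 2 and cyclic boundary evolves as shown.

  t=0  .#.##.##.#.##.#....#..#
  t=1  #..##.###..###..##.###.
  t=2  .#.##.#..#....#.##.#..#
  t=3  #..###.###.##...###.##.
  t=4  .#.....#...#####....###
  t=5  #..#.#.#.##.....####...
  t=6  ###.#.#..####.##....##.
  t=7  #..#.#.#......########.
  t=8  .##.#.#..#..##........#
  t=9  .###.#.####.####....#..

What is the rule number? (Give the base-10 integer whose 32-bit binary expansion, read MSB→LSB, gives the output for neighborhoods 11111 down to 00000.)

  nb #####: next=.  (t=4,i=13, bit31=0)
  nb ####.: next=.  (t=4,i=14, bit30=0)
  nb ###.#: next=.  (t=1,i=21, bit29=0)
  nb ###..: next=.  (t=1,i=8, bit28=0)
  nb ##.##: next=.  (t=0,i=5, bit27=0)
  nb ##.#.: next=#  (t=0,i=8, bit26=1)
  nb ##..#: next=#  (t=1,i=9, bit25=1)
  nb ##...: next=#  (t=3,i=13, bit24=1)
  nb #.###: next=#  (t=1,i=6, bit23=1)
  nb #.##.: next=#  (t=0,i=3, bit22=1)
  nb #.#.#: next=.  (t=0,i=1, bit21=0)
  nb #.#..: next=.  (t=0,i=14, bit20=0)
  nb #..##: next=.  (t=1,i=2, bit19=0)
  nb #..#.: next=#  (t=0,i=21, bit18=1)
  nb #...#: next=#  (t=3,i=14, bit17=1)
  nb #....: next=#  (t=0,i=16, bit16=1)
  nb .####: next=.  (t=4,i=12, bit15=0)
  nb .###.: next=.  (t=1,i=7, bit14=0)
  nb .##.#: next=#  (t=0,i=4, bit13=1)
  nb .##..: next=#  (t=3,i=12, bit12=1)
  nb .#.##: next=.  (t=0,i=2, bit11=0)
  nb .#.#.: next=#  (t=0,i=0, bit10=1)
  nb .#..#: next=#  (t=0,i=20, bit9=1)
  nb .#...: next=.  (t=0,i=15, bit8=0)
  nb ..###: next=.  (t=1,i=11, bit7=0)
  nb ..##.: next=#  (t=1,i=3, bit6=1)
  nb ..#.#: next=.  (t=0,i=22, bit5=0)
  nb ..#..: next=#  (t=0,i=19, bit4=1)
  nb ...##: next=#  (t=3,i=15, bit3=1)
  nb ...#.: next=.  (t=0,i=18, bit2=0)
  nb ....#: next=#  (t=0,i=17, bit1=1)
  nb .....: next=.  (t=4,i=4, bit0=0)
  bits 00000111110001110011011001011010 = 130496090

130496090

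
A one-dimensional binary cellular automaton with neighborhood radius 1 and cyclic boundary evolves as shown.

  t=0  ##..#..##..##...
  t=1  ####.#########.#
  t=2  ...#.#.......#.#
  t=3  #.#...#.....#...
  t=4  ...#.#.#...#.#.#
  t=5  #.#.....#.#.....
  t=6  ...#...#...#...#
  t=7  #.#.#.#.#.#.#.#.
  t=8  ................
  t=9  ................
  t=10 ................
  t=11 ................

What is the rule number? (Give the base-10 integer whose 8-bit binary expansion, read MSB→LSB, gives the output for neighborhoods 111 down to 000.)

90

  ### -> .   bit 7 = 0  t=1,i=0
  ##. -> #   bit 6 = 1  t=0,i=1
  #.# -> .   bit 5 = 0  t=1,i=4
  #.. -> #   bit 4 = 1  t=0,i=2
  .## -> #   bit 3 = 1  t=0,i=0
  .#. -> .   bit 2 = 0  t=0,i=4
  ..# -> #   bit 1 = 1  t=0,i=3
  ... -> .   bit 0 = 0  t=0,i=14
  bits 01011010 = 90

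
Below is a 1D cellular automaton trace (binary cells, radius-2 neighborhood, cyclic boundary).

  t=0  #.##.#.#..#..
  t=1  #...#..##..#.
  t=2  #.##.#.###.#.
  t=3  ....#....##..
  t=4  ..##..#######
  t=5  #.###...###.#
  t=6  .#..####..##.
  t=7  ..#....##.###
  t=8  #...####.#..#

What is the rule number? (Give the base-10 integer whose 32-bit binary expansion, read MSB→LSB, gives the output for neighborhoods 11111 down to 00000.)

  #####|#  b31=1 t=4,i=8
  ####.|.  b30=0 t=4,i=11
  ###.#|#  b29=1 t=2,i=9
  ###..|#  b28=1 t=4,i=12
  ##.##|#  b27=1 t=5,i=1
  ##.#.|#  b26=1 t=0,i=4
  ##..#|#  b25=1 t=1,i=9
  ##...|#  b24=1 t=3,i=11
  #.###|.  b23=0 t=2,i=7
  #.##.|.  b22=0 t=0,i=2
  #.#.#|.  b21=0 t=0,i=5
  #.#..|#  b20=1 t=0,i=7
  #..##|.  b19=0 t=1,i=6
  #..#.|.  b18=0 t=0,i=9
  #...#|#  b17=1 t=1,i=2
  #....|#  b16=1 t=3,i=6
  .####|.  b15=0 t=4,i=7
  .###.|.  b14=0 t=2,i=8
  .##.#|.  b13=0 t=0,i=3
  .##..|#  b12=1 t=1,i=8
  .#.##|.  b11=0 t=0,i=1
  .#.#.|.  b10=0 t=0,i=6
  .#..#|#  b9=1 t=0,i=8
  .#...|.  b8=0 t=1,i=1
  ..###|.  b7=0 t=4,i=6
  ..##.|#  b6=1 t=1,i=7
  ..#.#|#  b5=1 t=0,i=0
  ..#..|.  b4=0 t=0,i=10
  ...##|#  b3=1 t=3,i=8
  ...#.|#  b2=1 t=1,i=3
  ....#|#  b1=1 t=3,i=2
  .....|.  b0=0 t=3,i=0
  bits 10111111000100110001001001101110 = 3205698158

3205698158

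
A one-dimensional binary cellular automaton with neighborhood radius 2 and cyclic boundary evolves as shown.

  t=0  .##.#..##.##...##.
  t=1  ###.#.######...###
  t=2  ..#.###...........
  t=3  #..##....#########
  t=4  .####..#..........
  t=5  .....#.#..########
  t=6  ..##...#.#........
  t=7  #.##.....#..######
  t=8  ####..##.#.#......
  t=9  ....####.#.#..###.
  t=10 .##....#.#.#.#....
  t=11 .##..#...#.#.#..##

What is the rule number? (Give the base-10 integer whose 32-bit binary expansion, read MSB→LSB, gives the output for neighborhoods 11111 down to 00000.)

720910419

  [31] ##### => .  t=1,i=0
  [30] ####. => .  t=1,i=1
  [29] ###.# => #  t=1,i=2
  [28] ###.. => .  t=1,i=11
  [27] ##.## => #  t=0,i=9
  [26] ##.#. => .  t=0,i=3
  [25] ##..# => #  t=0,i=17
  [24] ##... => .  t=0,i=12
  [23] #.### => #  t=1,i=6
  [22] #.##. => #  t=0,i=10
  [21] #.#.# => #  t=1,i=4
  [20] #.#.. => #  t=0,i=4
  [19] #..## => #  t=0,i=0
  [18] #..#. => .  t=4,i=6
  [17] #...# => .  t=0,i=13
  [16] #.... => .  t=2,i=8
  [15] .#### => .  t=1,i=7
  [14] .###. => .  t=2,i=5
  [13] .##.# => #  t=0,i=2
  [12] .##.. => #  t=0,i=11
  [11] .#.## => #  t=1,i=5
  [10] .#.#. => .  t=5,i=6
  [9] .#..# => .  t=0,i=5
  [8] .#... => .  t=4,i=8
  [7] ..### => .  t=1,i=15
  [6] ..##. => #  t=0,i=1
  [5] ..#.# => .  t=2,i=2
  [4] ..#.. => #  t=4,i=7
  [3] ...## => .  t=0,i=14
  [2] ...#. => .  t=2,i=1
  [1] ....# => #  t=2,i=0
  [0] ..... => #  t=2,i=9
  bits 00101010111110000011100001010011 = 720910419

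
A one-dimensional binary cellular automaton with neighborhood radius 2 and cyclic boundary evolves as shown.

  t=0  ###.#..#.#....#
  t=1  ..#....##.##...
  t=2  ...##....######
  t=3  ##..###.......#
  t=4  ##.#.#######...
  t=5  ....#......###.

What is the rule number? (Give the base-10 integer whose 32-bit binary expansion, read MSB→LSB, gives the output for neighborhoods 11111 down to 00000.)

  ##### -> .   bit 31 = 0  t=2,i=11
  ####. -> .   bit 30 = 0  t=0,i=1
  ###.# -> #   bit 29 = 1  t=0,i=2
  ###.. -> #   bit 28 = 1  t=2,i=14
  ##.## -> #   bit 27 = 1  t=1,i=9
  ##.#. -> .   bit 26 = 0  t=0,i=3
  ##..# -> .   bit 25 = 0  t=3,i=2
  ##... -> #   bit 24 = 1  t=1,i=12
  #.### -> .   bit 23 = 0  t=4,i=5
  #.##. -> #   bit 22 = 1  t=1,i=10
  #.#.# -> .   bit 21 = 0  t=4,i=3
  #.#.. -> .   bit 20 = 0  t=0,i=4
  #..## -> #   bit 19 = 1  t=3,i=3
  #..#. -> .   bit 18 = 0  t=0,i=6
  #...# -> #   bit 17 = 1  t=2,i=1
  #.... -> #   bit 16 = 1  t=0,i=11
  .#### -> .   bit 15 = 0  t=0,i=0
  .###. -> #   bit 14 = 1  t=3,i=0
  .##.# -> .   bit 13 = 0  t=1,i=8
  .##.. -> #   bit 12 = 1  t=1,i=11
  .#.## -> #   bit 11 = 1  t=4,i=4
  .#.#. -> #   bit 10 = 1  t=0,i=8
  .#..# -> .   bit 9 = 0  t=0,i=5
  .#... -> #   bit 8 = 1  t=0,i=10
  ..### -> .   bit 7 = 0  t=0,i=14
  ..##. -> .   bit 6 = 0  t=1,i=7
  ..#.# -> #   bit 5 = 1  t=0,i=7
  ..#.. -> .   bit 4 = 0  t=1,i=2
  ...## -> .   bit 3 = 0  t=0,i=13
  ...#. -> .   bit 2 = 0  t=1,i=1
  ....# -> .   bit 1 = 0  t=0,i=12
  ..... -> #   bit 0 = 1  t=1,i=14
  bits 00111001010010110101110100100001 = 961240353

961240353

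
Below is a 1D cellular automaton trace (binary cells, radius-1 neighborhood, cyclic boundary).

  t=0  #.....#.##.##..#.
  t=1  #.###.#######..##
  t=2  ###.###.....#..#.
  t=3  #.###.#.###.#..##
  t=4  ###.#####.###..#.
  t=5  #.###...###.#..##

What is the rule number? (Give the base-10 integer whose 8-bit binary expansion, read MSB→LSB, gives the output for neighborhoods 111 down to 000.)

109

  ###|.  b7=0 t=1,i=3
  ##.|#  b6=1 t=0,i=9
  #.#|#  b5=1 t=0,i=7
  #..|.  b4=0 t=0,i=1
  .##|#  b3=1 t=0,i=8
  .#.|#  b2=1 t=0,i=0
  ..#|.  b1=0 t=0,i=5
  ...|#  b0=1 t=0,i=2
  bits 01101101 = 109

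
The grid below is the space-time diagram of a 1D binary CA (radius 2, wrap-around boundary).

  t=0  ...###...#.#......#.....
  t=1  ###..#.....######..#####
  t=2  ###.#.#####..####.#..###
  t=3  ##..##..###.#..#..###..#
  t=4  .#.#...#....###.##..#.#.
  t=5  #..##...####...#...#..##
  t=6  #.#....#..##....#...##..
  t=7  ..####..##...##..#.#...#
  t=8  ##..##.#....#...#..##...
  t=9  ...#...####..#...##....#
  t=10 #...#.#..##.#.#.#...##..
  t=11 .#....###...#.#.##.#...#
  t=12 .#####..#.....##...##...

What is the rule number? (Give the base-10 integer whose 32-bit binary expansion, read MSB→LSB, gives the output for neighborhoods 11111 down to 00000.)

  #####|#  b31=1 t=1,i=0
  ####.|#  b30=1 t=1,i=1
  ###.#|.  b29=0 t=2,i=2
  ###..|#  b28=1 t=0,i=5
  ##.##|#  b27=1 t=4,i=15
  ##.#.|.  b26=0 t=2,i=3
  ##..#|.  b25=0 t=1,i=3
  ##...|.  b24=0 t=0,i=6
  #.###|.  b23=0 t=2,i=6
  #.##.|.  b22=0 t=4,i=16
  #.#.#|#  b21=1 t=2,i=4
  #.#..|#  b20=1 t=0,i=11
  #..##|#  b19=1 t=1,i=18
  #..#.|#  b18=1 t=1,i=4
  #...#|.  b17=0 t=0,i=7
  #....|#  b16=1 t=0,i=13
  .####|.  b15=0 t=1,i=12
  .###.|.  b14=0 t=0,i=4
  .##.#|.  b13=0 t=8,i=5
  .##..|.  b12=0 t=3,i=5
  .#.##|#  b11=1 t=2,i=5
  .#.#.|.  b10=0 t=0,i=10
  .#..#|#  b9=1 t=2,i=19
  .#...|#  b8=1 t=0,i=12
  ..###|.  b7=0 t=0,i=3
  ..##.|.  b6=0 t=3,i=4
  ..#.#|.  b5=0 t=0,i=9
  ..#..|.  b4=0 t=0,i=18
  ...##|#  b3=1 t=0,i=2
  ...#.|.  b2=0 t=0,i=8
  ....#|#  b1=1 t=0,i=1
  .....|#  b0=1 t=0,i=0
  bits 11011000001111010000101100001011 = 3627879179

3627879179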